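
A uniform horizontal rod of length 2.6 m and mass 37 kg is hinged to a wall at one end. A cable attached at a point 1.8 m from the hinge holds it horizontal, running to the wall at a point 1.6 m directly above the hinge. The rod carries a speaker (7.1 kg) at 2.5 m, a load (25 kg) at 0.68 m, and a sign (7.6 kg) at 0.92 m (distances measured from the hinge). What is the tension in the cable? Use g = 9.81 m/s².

Take moments about the hinge.
Beam weight: 37 × 9.81 = 363 N down at 1.3 m → arm 1.3 m, τ = 363 × 1.3 = 471.9 N·m clockwise.
Speaker: 7.1 × 9.81 = 69.65 N down at 2.5 m → arm 2.5 m, τ = 69.65 × 2.5 = 174.1 N·m clockwise.
Load: 25 × 9.81 = 245.2 N down at 0.68 m → arm 0.68 m, τ = 245.2 × 0.68 = 166.7 N·m clockwise.
Sign: 7.6 × 9.81 = 74.56 N down at 0.92 m → arm 0.92 m, τ = 74.56 × 0.92 = 68.6 N·m clockwise.
Total clockwise load moment = 881.3 N·m.
The cable tension T acts at 1.8 m; only its component perpendicular to the rod, T sinθ, produces torque. sinθ = h/√(h²+d²) = 1.6/√(1.6²+1.8²) = 0.6644.
Setting net torque to zero: T × 1.8 × 0.6644 = 881.3 → T = 881.3 / 1.196 = 737 N.

T ≈ 737 N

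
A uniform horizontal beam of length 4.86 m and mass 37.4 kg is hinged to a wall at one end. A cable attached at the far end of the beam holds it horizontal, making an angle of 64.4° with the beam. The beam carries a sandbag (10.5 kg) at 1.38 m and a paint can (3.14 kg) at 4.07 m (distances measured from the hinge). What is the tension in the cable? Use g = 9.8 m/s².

Take moments about the hinge.
Beam weight: 37.4 × 9.8 = 366.5 N down at 2.43 m → arm 2.43 m, τ = 366.5 × 2.43 = 890.6 N·m clockwise.
Sandbag: 10.5 × 9.8 = 102.9 N down at 1.38 m → arm 1.38 m, τ = 102.9 × 1.38 = 142 N·m clockwise.
Paint can: 3.14 × 9.8 = 30.77 N down at 4.07 m → arm 4.07 m, τ = 30.77 × 4.07 = 125.2 N·m clockwise.
Total clockwise load moment = 1158 N·m.
The cable tension T acts at 4.86 m; only its component perpendicular to the beam, T sinθ, produces torque. sin 64.4° = 0.9018.
Setting net torque to zero: T × 4.86 × 0.9018 = 1158 → T = 1158 / 4.383 = 264 N.

T ≈ 264 N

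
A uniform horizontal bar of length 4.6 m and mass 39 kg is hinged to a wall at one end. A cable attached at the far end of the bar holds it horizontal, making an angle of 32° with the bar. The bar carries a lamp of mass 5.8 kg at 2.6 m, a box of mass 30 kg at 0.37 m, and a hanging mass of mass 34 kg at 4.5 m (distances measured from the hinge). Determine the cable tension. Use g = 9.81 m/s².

T ≈ 1080 N

Taking torques about the hinge:
Beam weight: 39 × 9.81 = 382.6 N down at 2.3 m → arm 2.3 m, τ = 382.6 × 2.3 = 880 N·m clockwise.
Lamp: 5.8 × 9.81 = 56.9 N down at 2.6 m → arm 2.6 m, τ = 56.9 × 2.6 = 147.9 N·m clockwise.
Box: 30 × 9.81 = 294.3 N down at 0.37 m → arm 0.37 m, τ = 294.3 × 0.37 = 108.9 N·m clockwise.
Hanging mass: 34 × 9.81 = 333.5 N down at 4.5 m → arm 4.5 m, τ = 333.5 × 4.5 = 1501 N·m clockwise.
Total clockwise load moment = 2638 N·m.
The cable tension T acts at 4.6 m; only its component perpendicular to the bar, T sinθ, produces torque. sin 32° = 0.5299.
Στ = 0 ⇒ T × 4.6 × 0.5299 = 2638 ⇒ T = 2638 / 2.438 = 1080 N.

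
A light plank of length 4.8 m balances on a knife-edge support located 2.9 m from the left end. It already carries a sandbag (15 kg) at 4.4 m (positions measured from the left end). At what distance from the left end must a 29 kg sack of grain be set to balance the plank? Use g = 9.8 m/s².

x ≈ 2.12 m from the left end

Take moments about the knife-edge support (at 2.9 m from the left end).
Sandbag: 15 × 9.8 = 147 N down at 4.4 m → arm 1.5 m, τ = 147 × 1.5 = 220.5 N·m clockwise.
Net moment of existing loads = 220.5 N·m clockwise.
The sack of grain weighs 29 × 9.8 = 284.2 N and must supply an equal counterclockwise moment, so its lever arm about the knife-edge support is 220.5 / 284.2 = 0.776 m.
That puts it at 2.9 − 0.776 = 2.12 m from the left end.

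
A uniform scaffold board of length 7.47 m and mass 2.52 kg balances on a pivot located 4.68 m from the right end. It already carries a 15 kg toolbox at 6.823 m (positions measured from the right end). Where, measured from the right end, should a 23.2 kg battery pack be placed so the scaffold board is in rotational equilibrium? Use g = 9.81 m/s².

x ≈ 3.4 m from the right end

Choose the pivot (at 4.68 m from the right end) as the axis so the support reaction has zero arm there.
Beam weight: 2.52 × 9.81 = 24.72 N down at 3.735 m → arm 0.945 m, τ = 24.72 × 0.945 = 23.36 N·m clockwise.
Toolbox: 15 × 9.81 = 147.2 N down at 6.823 m → arm 2.143 m, τ = 147.2 × 2.143 = 315.4 N·m counterclockwise.
Net moment of existing loads = 292 N·m counterclockwise.
The battery pack weighs 23.2 × 9.81 = 227.6 N and must supply an equal clockwise moment, so its lever arm about the pivot is 292 / 227.6 = 1.28 m.
That puts it at 4.68 − 1.28 = 3.4 m from the right end.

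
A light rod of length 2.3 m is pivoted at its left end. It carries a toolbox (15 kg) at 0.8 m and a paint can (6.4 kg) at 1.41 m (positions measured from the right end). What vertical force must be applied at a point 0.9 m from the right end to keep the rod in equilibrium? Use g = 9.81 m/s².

Choose the left end as the axis so the unknown pivot reaction has zero arm there.
Toolbox: 15 × 9.81 = 147.2 N down at 0.8 m → arm 1.5 m, τ = 147.2 × 1.5 = 220.8 N·m clockwise.
Paint can: 6.4 × 9.81 = 62.78 N down at 1.41 m → arm 0.89 m, τ = 62.78 × 0.89 = 55.87 N·m clockwise.
Net moment of the loads = 276.7 N·m clockwise.
The upward force F acts at a point 0.9 m from the right end, arm 1.4 m, giving F × 1.4 counterclockwise.
Στ = 0 ⇒ F × 1.4 = 276.7 ⇒ F = 276.7 / 1.4 = 198 N.

F ≈ 198 N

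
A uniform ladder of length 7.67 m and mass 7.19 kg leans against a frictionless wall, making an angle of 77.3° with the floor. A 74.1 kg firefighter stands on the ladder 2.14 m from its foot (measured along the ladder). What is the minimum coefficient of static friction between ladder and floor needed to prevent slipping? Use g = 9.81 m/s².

μ_min ≈ 0.0673

Taking torques about the foot of the ladder:
Ladder weight 7.19×9.81 = 70.53 N acts at 3.835 m along the ladder; its horizontal arm is 3.835·cos77.3° = 0.8431 m → τ = 59.46 N·m clockwise.
Firefighter: 74.1×9.81 = 726.9 N at 2.14 m → arm 0.4705 m → τ = 342 N·m clockwise.
Wall normal N acts horizontally at the top; its moment arm is the height L sinθ = 7.67·sin77.3° = 7.482 m, counterclockwise.
Balancing moments: N × 7.482 = 401.5, giving N = 53.66 N.
ΣFx = 0 ⇒ f = N_wall = 53.66 N. ΣFy = 0 ⇒ N_floor = 797.4 N.
μ_min = f / N_floor = 53.66 / 797.4 = 0.0673.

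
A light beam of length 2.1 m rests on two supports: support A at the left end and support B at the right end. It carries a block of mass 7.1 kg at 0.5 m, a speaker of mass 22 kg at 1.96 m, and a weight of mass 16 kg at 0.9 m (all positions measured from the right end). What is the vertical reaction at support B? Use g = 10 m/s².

R_B ≈ 160 N

Choose support A as the axis so its reaction then has zero moment arm.
Block: 7.1 × 10 = 71 N down at 0.5 m → arm 1.6 m, τ = 71 × 1.6 = 113.6 N·m clockwise.
Speaker: 22 × 10 = 220 N down at 1.96 m → arm 0.14 m, τ = 220 × 0.14 = 30.8 N·m clockwise.
Weight: 16 × 10 = 160 N down at 0.9 m → arm 1.2 m, τ = 160 × 1.2 = 192 N·m clockwise.
Net load moment about support A = 336.4 N·m clockwise.
Reaction R at support B is upward at 0 m, arm 2.1 m → moment R × 2.1 counterclockwise.
Στ = 0 ⇒ R × 2.1 = 336.4 ⇒ R = 160 N.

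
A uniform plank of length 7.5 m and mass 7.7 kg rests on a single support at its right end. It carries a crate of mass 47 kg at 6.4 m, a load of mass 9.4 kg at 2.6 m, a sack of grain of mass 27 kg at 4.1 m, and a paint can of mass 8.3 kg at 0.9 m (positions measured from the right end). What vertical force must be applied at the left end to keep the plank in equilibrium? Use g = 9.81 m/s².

Choose the right end as the axis so the unknown pivot reaction has zero arm there.
Beam weight: 7.7 × 9.81 = 75.54 N down at 3.75 m → arm 3.75 m, τ = 75.54 × 3.75 = 283.3 N·m counterclockwise.
Crate: 47 × 9.81 = 461.1 N down at 6.4 m → arm 6.4 m, τ = 461.1 × 6.4 = 2951 N·m counterclockwise.
Load: 9.4 × 9.81 = 92.21 N down at 2.6 m → arm 2.6 m, τ = 92.21 × 2.6 = 239.7 N·m counterclockwise.
Sack of grain: 27 × 9.81 = 264.9 N down at 4.1 m → arm 4.1 m, τ = 264.9 × 4.1 = 1086 N·m counterclockwise.
Paint can: 8.3 × 9.81 = 81.42 N down at 0.9 m → arm 0.9 m, τ = 81.42 × 0.9 = 73.28 N·m counterclockwise.
Net moment of the loads = 4633 N·m counterclockwise.
The upward force F acts at the left end, arm 7.5 m, giving F × 7.5 clockwise.
Setting net torque to zero: F × 7.5 = 4633 → F = 4633 / 7.5 = 618 N.

F ≈ 618 N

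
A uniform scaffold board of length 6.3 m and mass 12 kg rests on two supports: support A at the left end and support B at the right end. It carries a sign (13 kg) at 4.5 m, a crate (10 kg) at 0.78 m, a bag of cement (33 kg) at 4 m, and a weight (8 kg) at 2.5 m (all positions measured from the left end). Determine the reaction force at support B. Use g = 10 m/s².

Take moments about support A.
Beam weight: 12 × 10 = 120 N down at 3.15 m → arm 3.15 m, τ = 120 × 3.15 = 378 N·m clockwise.
Sign: 13 × 10 = 130 N down at 4.5 m → arm 4.5 m, τ = 130 × 4.5 = 585 N·m clockwise.
Crate: 10 × 10 = 100 N down at 0.78 m → arm 0.78 m, τ = 100 × 0.78 = 78 N·m clockwise.
Bag of cement: 33 × 10 = 330 N down at 4 m → arm 4 m, τ = 330 × 4 = 1320 N·m clockwise.
Weight: 8 × 10 = 80 N down at 2.5 m → arm 2.5 m, τ = 80 × 2.5 = 200 N·m clockwise.
Net load moment about support A = 2561 N·m clockwise.
Reaction R at support B is upward at 6.3 m, arm 6.3 m → moment R × 6.3 counterclockwise.
Στ = 0 ⇒ R × 6.3 = 2561 ⇒ R = 407 N.

R_B ≈ 407 N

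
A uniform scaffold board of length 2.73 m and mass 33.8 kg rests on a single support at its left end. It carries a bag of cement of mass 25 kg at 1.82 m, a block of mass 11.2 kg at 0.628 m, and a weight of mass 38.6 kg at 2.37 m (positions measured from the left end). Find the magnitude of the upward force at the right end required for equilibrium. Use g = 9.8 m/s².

F ≈ 683 N

Sum moments about the left end (the unknown pivot reaction has zero arm there).
Beam weight: 33.8 × 9.8 = 331.2 N down at 1.365 m → arm 1.365 m, τ = 331.2 × 1.365 = 452.1 N·m clockwise.
Bag of cement: 25 × 9.8 = 245 N down at 1.82 m → arm 1.82 m, τ = 245 × 1.82 = 445.9 N·m clockwise.
Block: 11.2 × 9.8 = 109.8 N down at 0.628 m → arm 0.628 m, τ = 109.8 × 0.628 = 68.95 N·m clockwise.
Weight: 38.6 × 9.8 = 378.3 N down at 2.37 m → arm 2.37 m, τ = 378.3 × 2.37 = 896.6 N·m clockwise.
Net moment of the loads = 1864 N·m clockwise.
The upward force F acts at the right end, arm 2.73 m, giving F × 2.73 counterclockwise.
For rotational equilibrium, F × 2.73 = 1864, so F = 1864 / 2.73 = 683 N.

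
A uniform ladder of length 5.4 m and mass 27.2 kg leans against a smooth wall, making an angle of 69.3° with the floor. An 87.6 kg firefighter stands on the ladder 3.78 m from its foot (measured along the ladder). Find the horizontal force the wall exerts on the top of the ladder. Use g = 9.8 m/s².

About the foot of the ladder:
Ladder weight 27.2×9.8 = 266.6 N acts at 2.7 m along the ladder; its horizontal arm is 2.7·cos69.3° = 0.9544 m → τ = 254.4 N·m clockwise.
Firefighter: 87.6×9.8 = 858.5 N at 3.78 m → arm 1.336 m → τ = 1147 N·m clockwise.
Wall normal N acts horizontally at the top; its moment arm is the height L sinθ = 5.4·sin69.3° = 5.051 m, counterclockwise.
Balancing moments: N × 5.051 = 1401, giving N = 277 N.

N_wall ≈ 277 N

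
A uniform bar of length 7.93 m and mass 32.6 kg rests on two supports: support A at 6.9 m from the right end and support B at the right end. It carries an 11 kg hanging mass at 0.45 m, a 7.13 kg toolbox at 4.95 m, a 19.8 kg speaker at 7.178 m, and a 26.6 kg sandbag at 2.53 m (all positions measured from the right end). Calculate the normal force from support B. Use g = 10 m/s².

About support A:
Beam weight: 32.6 × 10 = 326 N down at 3.965 m → arm 2.935 m, τ = 326 × 2.935 = 956.8 N·m clockwise.
Hanging mass: 11 × 10 = 110 N down at 0.45 m → arm 6.45 m, τ = 110 × 6.45 = 709.5 N·m clockwise.
Toolbox: 7.13 × 10 = 71.3 N down at 4.95 m → arm 1.95 m, τ = 71.3 × 1.95 = 139 N·m clockwise.
Speaker: 19.8 × 10 = 198 N down at 7.178 m → arm 0.278 m, τ = 198 × 0.278 = 55.04 N·m counterclockwise.
Sandbag: 26.6 × 10 = 266 N down at 2.53 m → arm 4.37 m, τ = 266 × 4.37 = 1162 N·m clockwise.
Net load moment about support A = 2912 N·m clockwise.
Reaction R at support B is upward at 0 m, arm 6.9 m → moment R × 6.9 counterclockwise.
Στ = 0 ⇒ R × 6.9 = 2912 ⇒ R = 422 N.

R_B ≈ 422 N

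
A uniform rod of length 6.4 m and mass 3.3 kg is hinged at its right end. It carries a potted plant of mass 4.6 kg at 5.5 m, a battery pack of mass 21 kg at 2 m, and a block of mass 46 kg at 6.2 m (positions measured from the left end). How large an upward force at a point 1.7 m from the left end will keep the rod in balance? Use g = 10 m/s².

Choose the right end as the axis so the unknown pivot reaction has zero arm there.
Beam weight: 3.3 × 10 = 33 N down at 3.2 m → arm 3.2 m, τ = 33 × 3.2 = 105.6 N·m counterclockwise.
Potted plant: 4.6 × 10 = 46 N down at 5.5 m → arm 0.9 m, τ = 46 × 0.9 = 41.4 N·m counterclockwise.
Battery pack: 21 × 10 = 210 N down at 2 m → arm 4.4 m, τ = 210 × 4.4 = 924 N·m counterclockwise.
Block: 46 × 10 = 460 N down at 6.2 m → arm 0.2 m, τ = 460 × 0.2 = 92 N·m counterclockwise.
Net moment of the loads = 1163 N·m counterclockwise.
The upward force F acts at a point 1.7 m from the left end, arm 4.7 m, giving F × 4.7 clockwise.
Setting net torque to zero: F × 4.7 = 1163 → F = 1163 / 4.7 = 247 N.

F ≈ 247 N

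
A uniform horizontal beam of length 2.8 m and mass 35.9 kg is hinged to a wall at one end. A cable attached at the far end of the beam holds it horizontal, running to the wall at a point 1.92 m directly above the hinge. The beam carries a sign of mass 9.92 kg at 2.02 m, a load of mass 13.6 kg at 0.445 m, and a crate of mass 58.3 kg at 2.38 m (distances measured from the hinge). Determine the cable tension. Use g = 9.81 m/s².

T ≈ 1330 N

Take moments about the hinge.
Beam weight: 35.9 × 9.81 = 352.2 N down at 1.4 m → arm 1.4 m, τ = 352.2 × 1.4 = 493.1 N·m clockwise.
Sign: 9.92 × 9.81 = 97.32 N down at 2.02 m → arm 2.02 m, τ = 97.32 × 2.02 = 196.6 N·m clockwise.
Load: 13.6 × 9.81 = 133.4 N down at 0.445 m → arm 0.445 m, τ = 133.4 × 0.445 = 59.36 N·m clockwise.
Crate: 58.3 × 9.81 = 571.9 N down at 2.38 m → arm 2.38 m, τ = 571.9 × 2.38 = 1361 N·m clockwise.
Total clockwise load moment = 2110 N·m.
The cable tension T acts at 2.8 m; only its component perpendicular to the beam, T sinθ, produces torque. sinθ = h/√(h²+d²) = 1.92/√(1.92²+2.8²) = 0.5655.
For rotational equilibrium, T × 2.8 × 0.5655 = 2110, so T = 2110 / 1.583 = 1330 N.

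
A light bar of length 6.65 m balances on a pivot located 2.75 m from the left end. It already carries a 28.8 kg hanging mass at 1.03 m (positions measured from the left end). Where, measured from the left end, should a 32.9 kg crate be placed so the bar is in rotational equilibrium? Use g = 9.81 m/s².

Taking torques about the pivot (at 2.75 m from the left end):
Hanging mass: 28.8 × 9.81 = 282.5 N down at 1.03 m → arm 1.72 m, τ = 282.5 × 1.72 = 485.9 N·m counterclockwise.
Net moment of existing loads = 485.9 N·m counterclockwise.
The crate weighs 32.9 × 9.81 = 322.7 N and must supply an equal clockwise moment, so its lever arm about the pivot is 485.9 / 322.7 = 1.51 m.
That puts it at 2.75 + 1.51 = 4.26 m from the left end.

x ≈ 4.26 m from the left end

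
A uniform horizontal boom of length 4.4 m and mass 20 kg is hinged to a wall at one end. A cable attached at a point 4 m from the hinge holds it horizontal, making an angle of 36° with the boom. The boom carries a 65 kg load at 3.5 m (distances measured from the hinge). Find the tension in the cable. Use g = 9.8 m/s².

Take moments about the hinge.
Beam weight: 20 × 9.8 = 196 N down at 2.2 m → arm 2.2 m, τ = 196 × 2.2 = 431.2 N·m clockwise.
Load: 65 × 9.8 = 637 N down at 3.5 m → arm 3.5 m, τ = 637 × 3.5 = 2230 N·m clockwise.
Total clockwise load moment = 2661 N·m.
The cable tension T acts at 4 m; only its component perpendicular to the boom, T sinθ, produces torque. sin 36° = 0.5878.
Στ = 0 ⇒ T × 4 × 0.5878 = 2661 ⇒ T = 2661 / 2.351 = 1130 N.

T ≈ 1130 N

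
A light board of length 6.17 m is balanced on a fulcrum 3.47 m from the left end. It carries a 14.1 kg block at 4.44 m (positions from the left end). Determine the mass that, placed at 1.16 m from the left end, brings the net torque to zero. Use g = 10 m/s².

m ≈ 5.92 kg

Taking torques about the fulcrum (at 3.47 m from the left end):
Block: 14.1 × 10 = 141 N down at 4.44 m → arm 0.97 m, τ = 141 × 0.97 = 136.8 N·m clockwise.
Net moment of known loads = 136.8 N·m clockwise.
An unknown mass m at 1.16 m has arm 2.31 m; its moment is m·g·2.31 counterclockwise.
For rotational equilibrium, m × 10 × 2.31 = 136.8, so m = 136.8 / (10 × 2.31) = 5.92 kg.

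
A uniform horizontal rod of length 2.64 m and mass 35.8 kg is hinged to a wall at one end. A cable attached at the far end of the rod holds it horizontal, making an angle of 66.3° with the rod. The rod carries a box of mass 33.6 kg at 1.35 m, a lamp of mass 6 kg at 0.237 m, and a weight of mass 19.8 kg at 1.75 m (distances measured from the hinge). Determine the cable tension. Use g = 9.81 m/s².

Take moments about the hinge.
Beam weight: 35.8 × 9.81 = 351.2 N down at 1.32 m → arm 1.32 m, τ = 351.2 × 1.32 = 463.6 N·m clockwise.
Box: 33.6 × 9.81 = 329.6 N down at 1.35 m → arm 1.35 m, τ = 329.6 × 1.35 = 445 N·m clockwise.
Lamp: 6 × 9.81 = 58.86 N down at 0.237 m → arm 0.237 m, τ = 58.86 × 0.237 = 13.95 N·m clockwise.
Weight: 19.8 × 9.81 = 194.2 N down at 1.75 m → arm 1.75 m, τ = 194.2 × 1.75 = 339.8 N·m clockwise.
Total clockwise load moment = 1262 N·m.
The cable tension T acts at 2.64 m; only its component perpendicular to the rod, T sinθ, produces torque. sin 66.3° = 0.9157.
For rotational equilibrium, T × 2.64 × 0.9157 = 1262, so T = 1262 / 2.417 = 522 N.

T ≈ 522 N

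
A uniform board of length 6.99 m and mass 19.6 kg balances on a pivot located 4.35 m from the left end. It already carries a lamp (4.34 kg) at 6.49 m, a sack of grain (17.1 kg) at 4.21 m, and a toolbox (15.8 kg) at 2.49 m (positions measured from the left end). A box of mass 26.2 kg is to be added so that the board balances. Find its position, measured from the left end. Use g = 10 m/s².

Sum moments about the pivot (at 4.35 m from the left end) (the support reaction has zero arm there).
Beam weight: 19.6 × 10 = 196 N down at 3.495 m → arm 0.855 m, τ = 196 × 0.855 = 167.6 N·m counterclockwise.
Lamp: 4.34 × 10 = 43.4 N down at 6.49 m → arm 2.14 m, τ = 43.4 × 2.14 = 92.88 N·m clockwise.
Sack of grain: 17.1 × 10 = 171 N down at 4.21 m → arm 0.14 m, τ = 171 × 0.14 = 23.94 N·m counterclockwise.
Toolbox: 15.8 × 10 = 158 N down at 2.49 m → arm 1.86 m, τ = 158 × 1.86 = 293.9 N·m counterclockwise.
Net moment of existing loads = 392.6 N·m counterclockwise.
The box weighs 26.2 × 10 = 262 N and must supply an equal clockwise moment, so its lever arm about the pivot is 392.6 / 262 = 1.5 m.
That puts it at 4.35 + 1.5 = 5.85 m from the left end.

x ≈ 5.85 m from the left end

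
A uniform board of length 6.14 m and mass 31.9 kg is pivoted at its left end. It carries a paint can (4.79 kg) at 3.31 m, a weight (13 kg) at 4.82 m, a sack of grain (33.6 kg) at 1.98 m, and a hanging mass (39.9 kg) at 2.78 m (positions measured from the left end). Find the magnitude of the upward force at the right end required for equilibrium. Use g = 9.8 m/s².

Sum moments about the left end (the unknown pivot reaction has zero arm there).
Beam weight: 31.9 × 9.8 = 312.6 N down at 3.07 m → arm 3.07 m, τ = 312.6 × 3.07 = 959.7 N·m clockwise.
Paint can: 4.79 × 9.8 = 46.94 N down at 3.31 m → arm 3.31 m, τ = 46.94 × 3.31 = 155.4 N·m clockwise.
Weight: 13 × 9.8 = 127.4 N down at 4.82 m → arm 4.82 m, τ = 127.4 × 4.82 = 614.1 N·m clockwise.
Sack of grain: 33.6 × 9.8 = 329.3 N down at 1.98 m → arm 1.98 m, τ = 329.3 × 1.98 = 652 N·m clockwise.
Hanging mass: 39.9 × 9.8 = 391 N down at 2.78 m → arm 2.78 m, τ = 391 × 2.78 = 1087 N·m clockwise.
Net moment of the loads = 3468 N·m clockwise.
The upward force F acts at the right end, arm 6.14 m, giving F × 6.14 counterclockwise.
Στ = 0 ⇒ F × 6.14 = 3468 ⇒ F = 3468 / 6.14 = 565 N.

F ≈ 565 N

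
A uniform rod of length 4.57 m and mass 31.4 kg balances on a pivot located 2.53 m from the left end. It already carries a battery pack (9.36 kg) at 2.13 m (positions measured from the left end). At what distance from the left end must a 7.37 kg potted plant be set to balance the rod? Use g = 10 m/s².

Taking torques about the pivot (at 2.53 m from the left end):
Beam weight: 31.4 × 10 = 314 N down at 2.285 m → arm 0.245 m, τ = 314 × 0.245 = 76.93 N·m counterclockwise.
Battery pack: 9.36 × 10 = 93.6 N down at 2.13 m → arm 0.4 m, τ = 93.6 × 0.4 = 37.44 N·m counterclockwise.
Net moment of existing loads = 114.4 N·m counterclockwise.
The potted plant weighs 7.37 × 10 = 73.7 N and must supply an equal clockwise moment, so its lever arm about the pivot is 114.4 / 73.7 = 1.55 m.
That puts it at 2.53 + 1.55 = 4.08 m from the left end.

x ≈ 4.08 m from the left end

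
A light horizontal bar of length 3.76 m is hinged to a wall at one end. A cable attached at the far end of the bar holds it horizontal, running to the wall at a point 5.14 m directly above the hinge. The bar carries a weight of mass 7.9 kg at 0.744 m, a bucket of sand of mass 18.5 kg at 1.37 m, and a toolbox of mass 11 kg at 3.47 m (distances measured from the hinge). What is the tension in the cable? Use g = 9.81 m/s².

T ≈ 224 N

Choose the hinge as the axis so the unknown hinge reaction has zero arm there.
Weight: 7.9 × 9.81 = 77.5 N down at 0.744 m → arm 0.744 m, τ = 77.5 × 0.744 = 57.66 N·m clockwise.
Bucket of sand: 18.5 × 9.81 = 181.5 N down at 1.37 m → arm 1.37 m, τ = 181.5 × 1.37 = 248.7 N·m clockwise.
Toolbox: 11 × 9.81 = 107.9 N down at 3.47 m → arm 3.47 m, τ = 107.9 × 3.47 = 374.4 N·m clockwise.
Total clockwise load moment = 680.8 N·m.
The cable tension T acts at 3.76 m; only its component perpendicular to the bar, T sinθ, produces torque. sinθ = h/√(h²+d²) = 5.14/√(5.14²+3.76²) = 0.8071.
For rotational equilibrium, T × 3.76 × 0.8071 = 680.8, so T = 680.8 / 3.035 = 224 N.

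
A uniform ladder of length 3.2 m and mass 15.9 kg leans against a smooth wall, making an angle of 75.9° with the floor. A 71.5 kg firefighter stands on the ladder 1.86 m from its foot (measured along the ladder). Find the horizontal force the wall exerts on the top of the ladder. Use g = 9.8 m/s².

N_wall ≈ 122 N

About the foot of the ladder:
Ladder weight 15.9×9.8 = 155.8 N acts at 1.6 m along the ladder; its horizontal arm is 1.6·cos75.9° = 0.3898 m → τ = 60.73 N·m clockwise.
Firefighter: 71.5×9.8 = 700.7 N at 1.86 m → arm 0.4531 m → τ = 317.5 N·m clockwise.
Wall normal N acts horizontally at the top; its moment arm is the height L sinθ = 3.2·sin75.9° = 3.104 m, counterclockwise.
For rotational equilibrium, N × 3.104 = 378.2, so N = 122 N.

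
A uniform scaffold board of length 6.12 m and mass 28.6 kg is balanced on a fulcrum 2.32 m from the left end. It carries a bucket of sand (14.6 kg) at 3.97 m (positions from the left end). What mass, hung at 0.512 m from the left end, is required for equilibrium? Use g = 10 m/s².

Choose the fulcrum (at 2.32 m from the left end) as the axis so the support reaction has zero arm there.
Beam weight: 28.6 × 10 = 286 N down at 3.06 m → arm 0.74 m, τ = 286 × 0.74 = 211.6 N·m clockwise.
Bucket of sand: 14.6 × 10 = 146 N down at 3.97 m → arm 1.65 m, τ = 146 × 1.65 = 240.9 N·m clockwise.
Net moment of known loads = 452.5 N·m clockwise.
An unknown mass m at 0.512 m has arm 1.808 m; its moment is m·g·1.808 counterclockwise.
Balancing moments: m × 10 × 1.808 = 452.5, giving m = 452.5 / (10 × 1.808) = 25 kg.

m ≈ 25 kg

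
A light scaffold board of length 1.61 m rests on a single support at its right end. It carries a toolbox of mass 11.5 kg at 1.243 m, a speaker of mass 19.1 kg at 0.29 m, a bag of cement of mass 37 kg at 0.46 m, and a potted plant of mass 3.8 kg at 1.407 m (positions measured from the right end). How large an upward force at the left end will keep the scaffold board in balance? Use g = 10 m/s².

F ≈ 262 N

About the right end:
Toolbox: 11.5 × 10 = 115 N down at 1.243 m → arm 1.243 m, τ = 115 × 1.243 = 142.9 N·m counterclockwise.
Speaker: 19.1 × 10 = 191 N down at 0.29 m → arm 0.29 m, τ = 191 × 0.29 = 55.39 N·m counterclockwise.
Bag of cement: 37 × 10 = 370 N down at 0.46 m → arm 0.46 m, τ = 370 × 0.46 = 170.2 N·m counterclockwise.
Potted plant: 3.8 × 10 = 38 N down at 1.407 m → arm 1.407 m, τ = 38 × 1.407 = 53.47 N·m counterclockwise.
Net moment of the loads = 422 N·m counterclockwise.
The upward force F acts at the left end, arm 1.61 m, giving F × 1.61 clockwise.
For rotational equilibrium, F × 1.61 = 422, so F = 422 / 1.61 = 262 N.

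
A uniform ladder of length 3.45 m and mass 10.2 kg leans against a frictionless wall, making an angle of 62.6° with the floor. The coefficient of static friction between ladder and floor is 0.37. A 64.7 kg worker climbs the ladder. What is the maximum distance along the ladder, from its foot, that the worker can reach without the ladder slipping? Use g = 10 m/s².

d ≈ 2.58 m

Take moments about the foot of the ladder.
Ladder weight 10.2×10 = 102 N acts at 1.725 m along the ladder; its horizontal arm is 1.725·cos62.6° = 0.7938 m → τ = 80.97 N·m clockwise.
Worker weight 64.7×10 = 647 N at distance d → arm d·cos62.6° → τ = 647·d·0.4602 clockwise.
Wall normal N at the top has arm L sinθ = 3.063 m counterclockwise, so Στ = 0 gives N·3.063 = 80.97 + 297.7·d.
ΣFy = 0 ⇒ N_floor = 749 N, so the maximum friction is μ_s·N_floor = 0.37×749 = 277.1 N. ΣFx = 0 ⇒ N_wall = f, so at the slipping point N = 277.1 N.
Substituting: 277.1×3.063 = 80.97 + 297.7·d ⇒ d = (848.8 − 80.97) / 297.7 = 2.58 m.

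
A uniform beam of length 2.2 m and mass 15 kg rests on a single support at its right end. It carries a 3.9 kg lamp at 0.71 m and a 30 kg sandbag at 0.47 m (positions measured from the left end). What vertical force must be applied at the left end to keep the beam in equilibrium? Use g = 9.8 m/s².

Sum moments about the right end (the unknown pivot reaction has zero arm there).
Beam weight: 15 × 9.8 = 147 N down at 1.1 m → arm 1.1 m, τ = 147 × 1.1 = 161.7 N·m counterclockwise.
Lamp: 3.9 × 9.8 = 38.22 N down at 0.71 m → arm 1.49 m, τ = 38.22 × 1.49 = 56.95 N·m counterclockwise.
Sandbag: 30 × 9.8 = 294 N down at 0.47 m → arm 1.73 m, τ = 294 × 1.73 = 508.6 N·m counterclockwise.
Net moment of the loads = 727.2 N·m counterclockwise.
The upward force F acts at the left end, arm 2.2 m, giving F × 2.2 clockwise.
Στ = 0 ⇒ F × 2.2 = 727.2 ⇒ F = 727.2 / 2.2 = 331 N.

F ≈ 331 N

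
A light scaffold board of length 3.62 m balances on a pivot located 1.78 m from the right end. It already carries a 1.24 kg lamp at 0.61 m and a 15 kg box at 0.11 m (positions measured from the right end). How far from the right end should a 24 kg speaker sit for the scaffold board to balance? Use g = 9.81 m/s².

x ≈ 2.88 m from the right end

Take moments about the pivot (at 1.78 m from the right end).
Lamp: 1.24 × 9.81 = 12.16 N down at 0.61 m → arm 1.17 m, τ = 12.16 × 1.17 = 14.23 N·m clockwise.
Box: 15 × 9.81 = 147.2 N down at 0.11 m → arm 1.67 m, τ = 147.2 × 1.67 = 245.8 N·m clockwise.
Net moment of existing loads = 260 N·m clockwise.
The speaker weighs 24 × 9.81 = 235.4 N and must supply an equal counterclockwise moment, so its lever arm about the pivot is 260 / 235.4 = 1.1 m.
That puts it at 1.78 + 1.1 = 2.88 m from the right end.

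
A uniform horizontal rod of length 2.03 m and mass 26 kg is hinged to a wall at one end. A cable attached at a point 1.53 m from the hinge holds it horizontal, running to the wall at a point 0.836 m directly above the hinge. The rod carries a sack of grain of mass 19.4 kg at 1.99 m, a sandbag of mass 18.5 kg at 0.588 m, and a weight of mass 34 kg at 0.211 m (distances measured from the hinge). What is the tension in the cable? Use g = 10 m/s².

T ≈ 1130 N

About the hinge:
Beam weight: 26 × 10 = 260 N down at 1.015 m → arm 1.015 m, τ = 260 × 1.015 = 263.9 N·m clockwise.
Sack of grain: 19.4 × 10 = 194 N down at 1.99 m → arm 1.99 m, τ = 194 × 1.99 = 386.1 N·m clockwise.
Sandbag: 18.5 × 10 = 185 N down at 0.588 m → arm 0.588 m, τ = 185 × 0.588 = 108.8 N·m clockwise.
Weight: 34 × 10 = 340 N down at 0.211 m → arm 0.211 m, τ = 340 × 0.211 = 71.74 N·m clockwise.
Total clockwise load moment = 830.5 N·m.
The cable tension T acts at 1.53 m; only its component perpendicular to the rod, T sinθ, produces torque. sinθ = h/√(h²+d²) = 0.836/√(0.836²+1.53²) = 0.4795.
For rotational equilibrium, T × 1.53 × 0.4795 = 830.5, so T = 830.5 / 0.7336 = 1130 N.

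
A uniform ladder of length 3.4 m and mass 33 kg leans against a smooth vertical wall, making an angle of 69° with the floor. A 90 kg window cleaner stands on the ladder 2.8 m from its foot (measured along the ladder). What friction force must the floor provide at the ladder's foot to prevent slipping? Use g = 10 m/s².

f ≈ 348 N

Take moments about the foot of the ladder.
Ladder weight 33×10 = 330 N acts at 1.7 m along the ladder; its horizontal arm is 1.7·cos69° = 0.6092 m → τ = 201 N·m clockwise.
Window cleaner: 90×10 = 900 N at 2.8 m → arm 1.003 m → τ = 902.7 N·m clockwise.
Wall normal N acts horizontally at the top; its moment arm is the height L sinθ = 3.4·sin69° = 3.174 m, counterclockwise.
Στ = 0 ⇒ N × 3.174 = 1104 ⇒ N = 348 N.
ΣFx = 0: friction at the foot balances the wall's push, so f = N_wall = 348 N.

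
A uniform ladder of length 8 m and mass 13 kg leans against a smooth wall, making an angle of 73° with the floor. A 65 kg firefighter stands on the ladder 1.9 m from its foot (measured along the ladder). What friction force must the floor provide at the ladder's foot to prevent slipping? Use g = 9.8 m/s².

f ≈ 65.7 N

About the foot of the ladder:
Ladder weight 13×9.8 = 127.4 N acts at 4 m along the ladder; its horizontal arm is 4·cos73° = 1.169 m → τ = 148.9 N·m clockwise.
Firefighter: 65×9.8 = 637 N at 1.9 m → arm 0.5555 m → τ = 353.9 N·m clockwise.
Wall normal N acts horizontally at the top; its moment arm is the height L sinθ = 8·sin73° = 7.65 m, counterclockwise.
Setting net torque to zero: N × 7.65 = 502.8 → N = 65.7 N.
ΣFx = 0: friction at the foot balances the wall's push, so f = N_wall = 65.7 N.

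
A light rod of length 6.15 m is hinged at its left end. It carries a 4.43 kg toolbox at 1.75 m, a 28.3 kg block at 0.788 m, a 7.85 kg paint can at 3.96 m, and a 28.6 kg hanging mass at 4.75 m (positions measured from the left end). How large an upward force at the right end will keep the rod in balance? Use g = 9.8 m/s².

Sum moments about the left end (the unknown pivot reaction has zero arm there).
Toolbox: 4.43 × 9.8 = 43.41 N down at 1.75 m → arm 1.75 m, τ = 43.41 × 1.75 = 75.97 N·m clockwise.
Block: 28.3 × 9.8 = 277.3 N down at 0.788 m → arm 0.788 m, τ = 277.3 × 0.788 = 218.5 N·m clockwise.
Paint can: 7.85 × 9.8 = 76.93 N down at 3.96 m → arm 3.96 m, τ = 76.93 × 3.96 = 304.6 N·m clockwise.
Hanging mass: 28.6 × 9.8 = 280.3 N down at 4.75 m → arm 4.75 m, τ = 280.3 × 4.75 = 1331 N·m clockwise.
Net moment of the loads = 1930 N·m clockwise.
The upward force F acts at the right end, arm 6.15 m, giving F × 6.15 counterclockwise.
Setting net torque to zero: F × 6.15 = 1930 → F = 1930 / 6.15 = 314 N.

F ≈ 314 N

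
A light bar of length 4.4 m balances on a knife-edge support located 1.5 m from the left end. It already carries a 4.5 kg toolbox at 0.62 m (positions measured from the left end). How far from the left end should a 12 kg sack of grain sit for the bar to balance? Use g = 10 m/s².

Taking torques about the knife-edge support (at 1.5 m from the left end):
Toolbox: 4.5 × 10 = 45 N down at 0.62 m → arm 0.88 m, τ = 45 × 0.88 = 39.6 N·m counterclockwise.
Net moment of existing loads = 39.6 N·m counterclockwise.
The sack of grain weighs 12 × 10 = 120 N and must supply an equal clockwise moment, so its lever arm about the knife-edge support is 39.6 / 120 = 0.33 m.
That puts it at 1.5 + 0.33 = 1.83 m from the left end.

x ≈ 1.83 m from the left end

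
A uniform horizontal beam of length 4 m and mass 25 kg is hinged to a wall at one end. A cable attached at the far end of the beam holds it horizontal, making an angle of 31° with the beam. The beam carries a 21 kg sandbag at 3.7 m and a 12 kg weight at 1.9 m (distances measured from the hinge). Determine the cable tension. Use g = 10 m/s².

T ≈ 731 N

Take moments about the hinge.
Beam weight: 25 × 10 = 250 N down at 2 m → arm 2 m, τ = 250 × 2 = 500 N·m clockwise.
Sandbag: 21 × 10 = 210 N down at 3.7 m → arm 3.7 m, τ = 210 × 3.7 = 777 N·m clockwise.
Weight: 12 × 10 = 120 N down at 1.9 m → arm 1.9 m, τ = 120 × 1.9 = 228 N·m clockwise.
Total clockwise load moment = 1505 N·m.
The cable tension T acts at 4 m; only its component perpendicular to the beam, T sinθ, produces torque. sin 31° = 0.515.
Στ = 0 ⇒ T × 4 × 0.515 = 1505 ⇒ T = 1505 / 2.06 = 731 N.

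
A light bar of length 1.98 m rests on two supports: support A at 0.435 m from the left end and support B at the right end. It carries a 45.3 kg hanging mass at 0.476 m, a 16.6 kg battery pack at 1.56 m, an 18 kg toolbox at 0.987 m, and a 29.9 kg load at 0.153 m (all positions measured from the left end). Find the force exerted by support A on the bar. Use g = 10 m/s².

Choose support B as the axis so its reaction then has zero moment arm.
Hanging mass: 45.3 × 10 = 453 N down at 0.476 m → arm 1.504 m, τ = 453 × 1.504 = 681.3 N·m counterclockwise.
Battery pack: 16.6 × 10 = 166 N down at 1.56 m → arm 0.42 m, τ = 166 × 0.42 = 69.72 N·m counterclockwise.
Toolbox: 18 × 10 = 180 N down at 0.987 m → arm 0.993 m, τ = 180 × 0.993 = 178.7 N·m counterclockwise.
Load: 29.9 × 10 = 299 N down at 0.153 m → arm 1.827 m, τ = 299 × 1.827 = 546.3 N·m counterclockwise.
Net load moment about support B = 1476 N·m counterclockwise.
Reaction R at support A is upward at 0.435 m, arm 1.545 m → moment R × 1.545 clockwise.
Setting net torque to zero: R × 1.545 = 1476 → R = 955 N.

R_A ≈ 955 N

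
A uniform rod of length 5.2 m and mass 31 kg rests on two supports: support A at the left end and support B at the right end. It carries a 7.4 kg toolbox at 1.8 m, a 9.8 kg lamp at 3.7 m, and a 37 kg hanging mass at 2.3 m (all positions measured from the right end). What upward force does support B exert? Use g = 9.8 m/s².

R_B ≈ 429 N

Sum moments about support A (its reaction then has zero moment arm).
Beam weight: 31 × 9.8 = 303.8 N down at 2.6 m → arm 2.6 m, τ = 303.8 × 2.6 = 789.9 N·m clockwise.
Toolbox: 7.4 × 9.8 = 72.52 N down at 1.8 m → arm 3.4 m, τ = 72.52 × 3.4 = 246.6 N·m clockwise.
Lamp: 9.8 × 9.8 = 96.04 N down at 3.7 m → arm 1.5 m, τ = 96.04 × 1.5 = 144.1 N·m clockwise.
Hanging mass: 37 × 9.8 = 362.6 N down at 2.3 m → arm 2.9 m, τ = 362.6 × 2.9 = 1052 N·m clockwise.
Net load moment about support A = 2233 N·m clockwise.
Reaction R at support B is upward at 0 m, arm 5.2 m → moment R × 5.2 counterclockwise.
For rotational equilibrium, R × 5.2 = 2233, so R = 429 N.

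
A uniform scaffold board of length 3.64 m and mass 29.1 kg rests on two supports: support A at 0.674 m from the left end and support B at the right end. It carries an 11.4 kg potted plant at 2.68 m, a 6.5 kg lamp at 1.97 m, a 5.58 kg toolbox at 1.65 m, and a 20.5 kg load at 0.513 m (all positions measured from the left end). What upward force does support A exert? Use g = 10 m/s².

Take moments about support B.
Beam weight: 29.1 × 10 = 291 N down at 1.82 m → arm 1.82 m, τ = 291 × 1.82 = 529.6 N·m counterclockwise.
Potted plant: 11.4 × 10 = 114 N down at 2.68 m → arm 0.96 m, τ = 114 × 0.96 = 109.4 N·m counterclockwise.
Lamp: 6.5 × 10 = 65 N down at 1.97 m → arm 1.67 m, τ = 65 × 1.67 = 108.5 N·m counterclockwise.
Toolbox: 5.58 × 10 = 55.8 N down at 1.65 m → arm 1.99 m, τ = 55.8 × 1.99 = 111 N·m counterclockwise.
Load: 20.5 × 10 = 205 N down at 0.513 m → arm 3.127 m, τ = 205 × 3.127 = 641 N·m counterclockwise.
Net load moment about support B = 1500 N·m counterclockwise.
Reaction R at support A is upward at 0.674 m, arm 2.966 m → moment R × 2.966 clockwise.
Setting net torque to zero: R × 2.966 = 1500 → R = 506 N.

R_A ≈ 506 N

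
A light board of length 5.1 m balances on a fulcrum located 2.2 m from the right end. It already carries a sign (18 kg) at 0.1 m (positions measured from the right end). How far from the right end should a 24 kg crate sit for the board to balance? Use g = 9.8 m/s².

x ≈ 3.77 m from the right end

Take moments about the fulcrum (at 2.2 m from the right end).
Sign: 18 × 9.8 = 176.4 N down at 0.1 m → arm 2.1 m, τ = 176.4 × 2.1 = 370.4 N·m clockwise.
Net moment of existing loads = 370.4 N·m clockwise.
The crate weighs 24 × 9.8 = 235.2 N and must supply an equal counterclockwise moment, so its lever arm about the fulcrum is 370.4 / 235.2 = 1.57 m.
That puts it at 2.2 + 1.57 = 3.77 m from the right end.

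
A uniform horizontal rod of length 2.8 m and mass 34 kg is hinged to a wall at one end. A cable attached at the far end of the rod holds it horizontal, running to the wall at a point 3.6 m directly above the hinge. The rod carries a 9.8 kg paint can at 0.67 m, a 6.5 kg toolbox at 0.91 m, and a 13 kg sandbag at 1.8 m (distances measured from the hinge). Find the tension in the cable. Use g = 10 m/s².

About the hinge:
Beam weight: 34 × 10 = 340 N down at 1.4 m → arm 1.4 m, τ = 340 × 1.4 = 476 N·m clockwise.
Paint can: 9.8 × 10 = 98 N down at 0.67 m → arm 0.67 m, τ = 98 × 0.67 = 65.66 N·m clockwise.
Toolbox: 6.5 × 10 = 65 N down at 0.91 m → arm 0.91 m, τ = 65 × 0.91 = 59.15 N·m clockwise.
Sandbag: 13 × 10 = 130 N down at 1.8 m → arm 1.8 m, τ = 130 × 1.8 = 234 N·m clockwise.
Total clockwise load moment = 834.8 N·m.
The cable tension T acts at 2.8 m; only its component perpendicular to the rod, T sinθ, produces torque. sinθ = h/√(h²+d²) = 3.6/√(3.6²+2.8²) = 0.7894.
Στ = 0 ⇒ T × 2.8 × 0.7894 = 834.8 ⇒ T = 834.8 / 2.21 = 378 N.

T ≈ 378 N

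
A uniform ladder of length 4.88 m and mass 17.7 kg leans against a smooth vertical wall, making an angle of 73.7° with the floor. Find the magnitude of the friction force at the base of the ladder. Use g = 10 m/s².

About the foot of the ladder:
Ladder weight 17.7×10 = 177 N acts at 2.44 m along the ladder; its horizontal arm is 2.44·cos73.7° = 0.6848 m → τ = 121.2 N·m clockwise.
Wall normal N acts horizontally at the top; its moment arm is the height L sinθ = 4.88·sin73.7° = 4.684 m, counterclockwise.
Στ = 0 ⇒ N × 4.684 = 121.2 ⇒ N = 25.9 N.
ΣFx = 0: friction at the foot balances the wall's push, so f = N_wall = 25.9 N.

f ≈ 25.9 N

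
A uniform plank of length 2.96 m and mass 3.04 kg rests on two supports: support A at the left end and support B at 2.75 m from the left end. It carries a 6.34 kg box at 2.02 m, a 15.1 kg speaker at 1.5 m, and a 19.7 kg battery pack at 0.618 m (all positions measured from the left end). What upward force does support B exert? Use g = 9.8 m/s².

Taking torques about support A:
Beam weight: 3.04 × 9.8 = 29.79 N down at 1.48 m → arm 1.48 m, τ = 29.79 × 1.48 = 44.09 N·m clockwise.
Box: 6.34 × 9.8 = 62.13 N down at 2.02 m → arm 2.02 m, τ = 62.13 × 2.02 = 125.5 N·m clockwise.
Speaker: 15.1 × 9.8 = 148 N down at 1.5 m → arm 1.5 m, τ = 148 × 1.5 = 222 N·m clockwise.
Battery pack: 19.7 × 9.8 = 193.1 N down at 0.618 m → arm 0.618 m, τ = 193.1 × 0.618 = 119.3 N·m clockwise.
Net load moment about support A = 510.9 N·m clockwise.
Reaction R at support B is upward at 2.75 m, arm 2.75 m → moment R × 2.75 counterclockwise.
Balancing moments: R × 2.75 = 510.9, giving R = 186 N.

R_B ≈ 186 N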